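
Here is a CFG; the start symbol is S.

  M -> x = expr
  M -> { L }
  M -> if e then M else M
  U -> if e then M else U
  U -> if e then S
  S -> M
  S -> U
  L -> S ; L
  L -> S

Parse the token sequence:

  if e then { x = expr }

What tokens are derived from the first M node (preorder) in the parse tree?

[S [U if e then [S [M { [L [S [M x = expr]]] }]]]]

{ x = expr }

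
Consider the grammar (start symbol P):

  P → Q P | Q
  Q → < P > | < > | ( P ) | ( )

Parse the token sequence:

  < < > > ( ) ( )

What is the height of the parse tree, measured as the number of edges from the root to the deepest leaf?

[P [Q < [P [Q < >]] >] [P [Q ( )] [P [Q ( )]]]]

4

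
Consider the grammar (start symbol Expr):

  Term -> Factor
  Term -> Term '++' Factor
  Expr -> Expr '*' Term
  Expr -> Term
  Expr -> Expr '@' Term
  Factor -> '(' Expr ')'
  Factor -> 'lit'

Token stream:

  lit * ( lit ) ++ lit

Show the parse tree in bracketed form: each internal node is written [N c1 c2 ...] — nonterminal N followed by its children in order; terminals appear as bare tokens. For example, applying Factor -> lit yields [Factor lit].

[Expr [Expr [Term [Factor lit]]] * [Term [Term [Factor ( [Expr [Term [Factor lit]]] )]] ++ [Factor lit]]]

Expr
Expr * Term
Term * Term
Factor * Term
lit * Term
lit * Term ++ Factor
lit * Factor ++ Factor
lit * ( Expr ) ++ Factor
lit * ( Term ) ++ Factor
lit * ( Factor ) ++ Factor
lit * ( lit ) ++ Factor
lit * ( lit ) ++ lit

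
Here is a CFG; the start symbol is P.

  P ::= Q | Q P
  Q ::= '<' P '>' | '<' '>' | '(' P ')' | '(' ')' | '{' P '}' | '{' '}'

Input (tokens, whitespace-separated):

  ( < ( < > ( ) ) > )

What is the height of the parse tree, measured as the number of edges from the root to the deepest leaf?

[P [Q ( [P [Q < [P [Q ( [P [Q < >] [P [Q ( )]]] )]] >]] )]]

9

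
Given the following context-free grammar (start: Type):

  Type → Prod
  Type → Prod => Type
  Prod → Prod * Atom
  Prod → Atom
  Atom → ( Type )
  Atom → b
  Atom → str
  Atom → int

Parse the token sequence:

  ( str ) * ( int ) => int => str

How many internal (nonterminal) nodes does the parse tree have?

17

[Type [Prod [Prod [Atom ( [Type [Prod [Atom str]]] )]] * [Atom ( [Type [Prod [Atom int]]] )]] => [Type [Prod [Atom int]] => [Type [Prod [Atom str]]]]]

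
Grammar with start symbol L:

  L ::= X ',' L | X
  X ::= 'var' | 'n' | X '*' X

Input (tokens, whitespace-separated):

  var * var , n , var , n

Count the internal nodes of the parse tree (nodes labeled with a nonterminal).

10

[L [X [X var] * [X var]] , [L [X n] , [L [X var] , [L [X n]]]]]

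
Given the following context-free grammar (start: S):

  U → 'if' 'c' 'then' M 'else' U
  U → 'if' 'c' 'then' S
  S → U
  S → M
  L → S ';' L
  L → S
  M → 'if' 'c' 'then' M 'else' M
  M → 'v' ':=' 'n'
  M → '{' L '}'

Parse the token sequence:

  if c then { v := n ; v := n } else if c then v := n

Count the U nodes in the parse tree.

2

[S [U if c then [M { [L [S [M v := n]] ; [L [S [M v := n]]]] }] else [U if c then [S [M v := n]]]]]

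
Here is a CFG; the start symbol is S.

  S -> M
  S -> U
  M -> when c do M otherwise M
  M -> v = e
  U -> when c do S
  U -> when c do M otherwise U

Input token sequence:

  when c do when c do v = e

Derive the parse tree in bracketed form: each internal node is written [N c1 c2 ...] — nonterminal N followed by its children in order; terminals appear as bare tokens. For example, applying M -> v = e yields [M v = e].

S
U
when c do S
when c do U
when c do when c do S
when c do when c do M
when c do when c do v = e

[S [U when c do [S [U when c do [S [M v = e]]]]]]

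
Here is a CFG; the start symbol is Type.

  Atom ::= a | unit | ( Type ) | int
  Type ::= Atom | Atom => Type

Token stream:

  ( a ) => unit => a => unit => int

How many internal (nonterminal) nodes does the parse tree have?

[Type [Atom ( [Type [Atom a]] )] => [Type [Atom unit] => [Type [Atom a] => [Type [Atom unit] => [Type [Atom int]]]]]]

12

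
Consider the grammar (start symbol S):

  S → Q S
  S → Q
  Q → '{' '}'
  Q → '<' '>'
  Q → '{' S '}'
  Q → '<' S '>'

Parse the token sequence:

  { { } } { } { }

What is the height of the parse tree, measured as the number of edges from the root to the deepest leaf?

[S [Q { [S [Q { }]] }] [S [Q { }] [S [Q { }]]]]

4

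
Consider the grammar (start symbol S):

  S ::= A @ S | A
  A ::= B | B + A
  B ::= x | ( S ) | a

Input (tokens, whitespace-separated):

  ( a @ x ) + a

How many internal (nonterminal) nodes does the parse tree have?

11

[S [A [B ( [S [A [B a]] @ [S [A [B x]]]] )] + [A [B a]]]]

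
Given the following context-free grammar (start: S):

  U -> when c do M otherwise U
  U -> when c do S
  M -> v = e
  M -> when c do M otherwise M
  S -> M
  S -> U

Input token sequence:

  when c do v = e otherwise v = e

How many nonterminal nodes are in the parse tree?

[S [M when c do [M v = e] otherwise [M v = e]]]

4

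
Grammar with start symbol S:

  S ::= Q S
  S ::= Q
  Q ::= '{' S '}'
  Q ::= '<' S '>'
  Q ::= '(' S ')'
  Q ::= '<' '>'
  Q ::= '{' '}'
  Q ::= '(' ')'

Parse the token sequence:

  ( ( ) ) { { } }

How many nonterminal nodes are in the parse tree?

[S [Q ( [S [Q ( )]] )] [S [Q { [S [Q { }]] }]]]

8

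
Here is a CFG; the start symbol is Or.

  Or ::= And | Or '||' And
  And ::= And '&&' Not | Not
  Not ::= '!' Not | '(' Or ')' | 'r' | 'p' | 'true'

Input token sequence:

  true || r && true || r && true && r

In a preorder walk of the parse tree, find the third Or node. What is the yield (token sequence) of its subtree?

true

[Or [Or [Or [And [Not true]]] || [And [And [Not r]] && [Not true]]] || [And [And [And [Not r]] && [Not true]] && [Not r]]]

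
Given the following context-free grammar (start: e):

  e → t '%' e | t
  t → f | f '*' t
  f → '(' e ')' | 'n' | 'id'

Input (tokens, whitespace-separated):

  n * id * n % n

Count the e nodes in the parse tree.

2

[e [t [f n] * [t [f id] * [t [f n]]]] % [e [t [f n]]]]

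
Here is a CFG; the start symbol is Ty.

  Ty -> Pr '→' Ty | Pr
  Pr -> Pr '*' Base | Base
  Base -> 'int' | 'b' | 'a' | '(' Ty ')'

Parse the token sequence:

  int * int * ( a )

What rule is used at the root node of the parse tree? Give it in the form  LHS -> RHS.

[Ty [Pr [Pr [Pr [Base int]] * [Base int]] * [Base ( [Ty [Pr [Base a]]] )]]]

Ty -> Pr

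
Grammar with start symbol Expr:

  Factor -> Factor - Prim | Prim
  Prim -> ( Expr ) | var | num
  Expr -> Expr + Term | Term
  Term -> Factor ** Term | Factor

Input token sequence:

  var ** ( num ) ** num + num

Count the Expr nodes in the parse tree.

3

[Expr [Expr [Term [Factor [Prim var]] ** [Term [Factor [Prim ( [Expr [Term [Factor [Prim num]]]] )]] ** [Term [Factor [Prim num]]]]]] + [Term [Factor [Prim num]]]]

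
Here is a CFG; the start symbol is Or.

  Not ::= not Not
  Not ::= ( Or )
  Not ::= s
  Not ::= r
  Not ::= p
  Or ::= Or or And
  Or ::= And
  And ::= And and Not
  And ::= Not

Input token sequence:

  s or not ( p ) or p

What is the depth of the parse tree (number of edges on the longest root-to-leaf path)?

[Or [Or [Or [And [Not s]]] or [And [Not not [Not ( [Or [And [Not p]]] )]]]] or [And [Not p]]]

8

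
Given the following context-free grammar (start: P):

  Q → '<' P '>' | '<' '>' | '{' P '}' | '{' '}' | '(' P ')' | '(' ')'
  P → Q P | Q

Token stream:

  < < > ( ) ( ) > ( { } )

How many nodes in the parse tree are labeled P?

[P [Q < [P [Q < >] [P [Q ( )] [P [Q ( )]]]] >] [P [Q ( [P [Q { }]] )]]]

6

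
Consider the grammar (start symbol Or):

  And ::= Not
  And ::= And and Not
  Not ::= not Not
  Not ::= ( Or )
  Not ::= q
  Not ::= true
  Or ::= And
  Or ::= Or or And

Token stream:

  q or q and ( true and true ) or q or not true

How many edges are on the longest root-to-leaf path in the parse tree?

[Or [Or [Or [Or [And [Not q]]] or [And [And [Not q]] and [Not ( [Or [And [And [Not true]] and [Not true]]] )]]] or [And [Not q]]] or [And [Not not [Not true]]]]

9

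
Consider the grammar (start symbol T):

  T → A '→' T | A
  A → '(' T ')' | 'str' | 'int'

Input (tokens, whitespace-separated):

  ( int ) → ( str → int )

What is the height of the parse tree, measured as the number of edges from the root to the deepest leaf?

6

[T [A ( [T [A int]] )] → [T [A ( [T [A str] → [T [A int]]] )]]]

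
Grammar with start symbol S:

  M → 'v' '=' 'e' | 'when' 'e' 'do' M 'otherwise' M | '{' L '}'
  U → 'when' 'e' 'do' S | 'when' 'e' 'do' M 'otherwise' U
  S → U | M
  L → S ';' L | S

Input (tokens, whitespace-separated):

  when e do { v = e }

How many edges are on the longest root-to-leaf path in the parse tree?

[S [U when e do [S [M { [L [S [M v = e]]] }]]]]

7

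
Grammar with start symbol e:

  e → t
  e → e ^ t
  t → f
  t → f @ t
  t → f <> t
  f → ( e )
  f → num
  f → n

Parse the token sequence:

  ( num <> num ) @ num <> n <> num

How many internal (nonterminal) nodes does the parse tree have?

[e [t [f ( [e [t [f num] <> [t [f num]]]] )] @ [t [f num] <> [t [f n] <> [t [f num]]]]]]

14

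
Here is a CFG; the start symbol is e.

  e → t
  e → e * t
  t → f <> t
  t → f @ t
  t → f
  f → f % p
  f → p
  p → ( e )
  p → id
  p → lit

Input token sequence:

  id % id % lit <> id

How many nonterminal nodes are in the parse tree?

[e [t [f [f [f [p id]] % [p id]] % [p lit]] <> [t [f [p id]]]]]

11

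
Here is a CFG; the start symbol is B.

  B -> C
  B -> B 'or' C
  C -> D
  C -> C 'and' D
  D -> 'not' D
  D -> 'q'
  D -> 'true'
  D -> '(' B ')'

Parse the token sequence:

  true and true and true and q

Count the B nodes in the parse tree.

1

[B [C [C [C [C [D true]] and [D true]] and [D true]] and [D q]]]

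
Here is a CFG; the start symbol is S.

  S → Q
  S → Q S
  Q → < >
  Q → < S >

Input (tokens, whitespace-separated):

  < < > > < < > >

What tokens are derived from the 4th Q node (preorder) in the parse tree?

[S [Q < [S [Q < >]] >] [S [Q < [S [Q < >]] >]]]

< >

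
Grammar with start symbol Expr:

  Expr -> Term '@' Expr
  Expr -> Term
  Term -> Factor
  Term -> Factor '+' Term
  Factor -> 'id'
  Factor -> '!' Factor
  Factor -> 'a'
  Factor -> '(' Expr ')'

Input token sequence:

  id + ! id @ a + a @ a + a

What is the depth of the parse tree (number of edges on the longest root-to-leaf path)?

6

[Expr [Term [Factor id] + [Term [Factor ! [Factor id]]]] @ [Expr [Term [Factor a] + [Term [Factor a]]] @ [Expr [Term [Factor a] + [Term [Factor a]]]]]]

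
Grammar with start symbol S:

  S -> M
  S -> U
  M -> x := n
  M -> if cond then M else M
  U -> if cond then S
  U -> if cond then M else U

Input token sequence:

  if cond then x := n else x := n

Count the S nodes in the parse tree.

[S [M if cond then [M x := n] else [M x := n]]]

1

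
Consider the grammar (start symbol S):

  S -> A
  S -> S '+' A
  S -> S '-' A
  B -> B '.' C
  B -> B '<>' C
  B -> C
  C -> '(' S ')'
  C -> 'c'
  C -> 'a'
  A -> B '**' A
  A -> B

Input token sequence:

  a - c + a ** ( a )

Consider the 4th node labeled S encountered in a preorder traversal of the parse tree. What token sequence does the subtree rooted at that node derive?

[S [S [S [A [B [C a]]]] - [A [B [C c]]]] + [A [B [C a]] ** [A [B [C ( [S [A [B [C a]]]] )]]]]]

a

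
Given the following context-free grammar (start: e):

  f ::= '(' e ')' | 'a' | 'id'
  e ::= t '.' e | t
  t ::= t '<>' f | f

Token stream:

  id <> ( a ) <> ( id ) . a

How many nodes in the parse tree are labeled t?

[e [t [t [t [f id]] <> [f ( [e [t [f a]]] )]] <> [f ( [e [t [f id]]] )]] . [e [t [f a]]]]

6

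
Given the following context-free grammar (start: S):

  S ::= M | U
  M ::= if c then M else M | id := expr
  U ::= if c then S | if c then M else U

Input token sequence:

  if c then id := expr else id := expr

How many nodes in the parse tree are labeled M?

3

[S [M if c then [M id := expr] else [M id := expr]]]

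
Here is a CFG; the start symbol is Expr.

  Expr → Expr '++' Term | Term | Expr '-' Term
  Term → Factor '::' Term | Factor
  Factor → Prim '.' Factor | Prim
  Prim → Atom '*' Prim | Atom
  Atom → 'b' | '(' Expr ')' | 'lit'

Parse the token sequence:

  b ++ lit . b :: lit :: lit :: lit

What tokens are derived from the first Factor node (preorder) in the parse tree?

[Expr [Expr [Term [Factor [Prim [Atom b]]]]] ++ [Term [Factor [Prim [Atom lit]] . [Factor [Prim [Atom b]]]] :: [Term [Factor [Prim [Atom lit]]] :: [Term [Factor [Prim [Atom lit]]] :: [Term [Factor [Prim [Atom lit]]]]]]]]

b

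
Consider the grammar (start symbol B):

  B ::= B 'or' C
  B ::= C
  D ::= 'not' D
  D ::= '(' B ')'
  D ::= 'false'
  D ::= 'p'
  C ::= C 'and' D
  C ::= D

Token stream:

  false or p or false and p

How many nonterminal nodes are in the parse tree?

11

[B [B [B [C [D false]]] or [C [D p]]] or [C [C [D false]] and [D p]]]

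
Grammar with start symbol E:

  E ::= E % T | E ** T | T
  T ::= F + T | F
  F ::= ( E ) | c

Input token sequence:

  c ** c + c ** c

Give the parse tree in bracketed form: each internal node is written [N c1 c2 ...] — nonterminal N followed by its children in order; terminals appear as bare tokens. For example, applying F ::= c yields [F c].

[E [E [E [T [F c]]] ** [T [F c] + [T [F c]]]] ** [T [F c]]]

E
E ** T
E ** T ** T
T ** T ** T
F ** T ** T
c ** T ** T
c ** F + T ** T
c ** c + T ** T
c ** c + F ** T
c ** c + c ** T
c ** c + c ** F
c ** c + c ** c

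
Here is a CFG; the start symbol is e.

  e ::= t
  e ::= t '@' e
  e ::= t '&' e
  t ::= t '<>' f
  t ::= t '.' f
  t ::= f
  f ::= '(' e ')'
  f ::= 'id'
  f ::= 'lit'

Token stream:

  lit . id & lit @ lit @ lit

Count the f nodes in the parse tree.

5

[e [t [t [f lit]] . [f id]] & [e [t [f lit]] @ [e [t [f lit]] @ [e [t [f lit]]]]]]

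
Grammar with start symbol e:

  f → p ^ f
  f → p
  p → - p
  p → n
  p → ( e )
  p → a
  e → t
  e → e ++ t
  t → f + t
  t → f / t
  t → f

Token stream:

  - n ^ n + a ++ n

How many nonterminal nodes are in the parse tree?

14

[e [e [t [f [p - [p n]] ^ [f [p n]]] + [t [f [p a]]]]] ++ [t [f [p n]]]]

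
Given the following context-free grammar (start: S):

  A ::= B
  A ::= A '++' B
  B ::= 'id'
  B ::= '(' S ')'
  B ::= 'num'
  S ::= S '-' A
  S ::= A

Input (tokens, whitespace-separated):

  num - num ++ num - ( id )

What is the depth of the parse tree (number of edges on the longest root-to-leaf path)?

6

[S [S [S [A [B num]]] - [A [A [B num]] ++ [B num]]] - [A [B ( [S [A [B id]]] )]]]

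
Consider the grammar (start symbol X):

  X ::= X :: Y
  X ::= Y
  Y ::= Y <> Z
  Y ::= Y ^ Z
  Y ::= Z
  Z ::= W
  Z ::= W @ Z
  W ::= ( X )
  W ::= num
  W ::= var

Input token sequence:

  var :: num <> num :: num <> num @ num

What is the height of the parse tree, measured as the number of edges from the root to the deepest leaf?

[X [X [X [Y [Z [W var]]]] :: [Y [Y [Z [W num]]] <> [Z [W num]]]] :: [Y [Y [Z [W num]]] <> [Z [W num] @ [Z [W num]]]]]

6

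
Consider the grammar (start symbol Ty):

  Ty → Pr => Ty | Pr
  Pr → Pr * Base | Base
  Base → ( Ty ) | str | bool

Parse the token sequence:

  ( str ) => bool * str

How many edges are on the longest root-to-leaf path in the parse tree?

6

[Ty [Pr [Base ( [Ty [Pr [Base str]]] )]] => [Ty [Pr [Pr [Base bool]] * [Base str]]]]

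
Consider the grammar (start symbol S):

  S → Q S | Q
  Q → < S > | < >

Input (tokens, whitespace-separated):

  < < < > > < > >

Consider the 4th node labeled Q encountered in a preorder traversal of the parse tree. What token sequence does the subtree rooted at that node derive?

[S [Q < [S [Q < [S [Q < >]] >] [S [Q < >]]] >]]

< >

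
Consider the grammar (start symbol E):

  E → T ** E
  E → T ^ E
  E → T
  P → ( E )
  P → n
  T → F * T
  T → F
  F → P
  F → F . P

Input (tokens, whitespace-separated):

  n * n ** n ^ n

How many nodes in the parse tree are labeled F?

[E [T [F [P n]] * [T [F [P n]]]] ** [E [T [F [P n]]] ^ [E [T [F [P n]]]]]]

4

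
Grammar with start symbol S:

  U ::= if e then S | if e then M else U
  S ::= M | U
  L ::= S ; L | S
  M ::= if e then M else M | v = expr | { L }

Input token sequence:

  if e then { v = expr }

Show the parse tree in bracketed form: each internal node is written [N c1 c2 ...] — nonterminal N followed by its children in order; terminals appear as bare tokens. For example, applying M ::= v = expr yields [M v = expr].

S
U
if e then S
if e then M
if e then { L }
if e then { S }
if e then { M }
if e then { v = expr }

[S [U if e then [S [M { [L [S [M v = expr]]] }]]]]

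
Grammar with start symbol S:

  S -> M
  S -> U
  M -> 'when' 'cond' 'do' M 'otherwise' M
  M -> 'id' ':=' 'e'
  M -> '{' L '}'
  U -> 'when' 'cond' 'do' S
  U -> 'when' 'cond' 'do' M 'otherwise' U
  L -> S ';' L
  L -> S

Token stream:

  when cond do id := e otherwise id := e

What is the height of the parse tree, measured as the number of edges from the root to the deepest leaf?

3

[S [M when cond do [M id := e] otherwise [M id := e]]]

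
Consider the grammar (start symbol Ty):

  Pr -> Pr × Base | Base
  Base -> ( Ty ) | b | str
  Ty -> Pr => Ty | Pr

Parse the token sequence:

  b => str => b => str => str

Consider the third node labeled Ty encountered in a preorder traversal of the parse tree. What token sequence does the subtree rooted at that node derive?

b => str => str

[Ty [Pr [Base b]] => [Ty [Pr [Base str]] => [Ty [Pr [Base b]] => [Ty [Pr [Base str]] => [Ty [Pr [Base str]]]]]]]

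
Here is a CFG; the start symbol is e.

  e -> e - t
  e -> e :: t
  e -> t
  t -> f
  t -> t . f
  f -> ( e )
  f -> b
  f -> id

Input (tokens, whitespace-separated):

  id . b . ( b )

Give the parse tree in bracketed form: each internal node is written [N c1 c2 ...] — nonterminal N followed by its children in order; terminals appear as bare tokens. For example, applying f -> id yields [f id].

[e [t [t [t [f id]] . [f b]] . [f ( [e [t [f b]]] )]]]

e
t
t . f
t . f . f
f . f . f
id . f . f
id . b . f
id . b . ( e )
id . b . ( t )
id . b . ( f )
id . b . ( b )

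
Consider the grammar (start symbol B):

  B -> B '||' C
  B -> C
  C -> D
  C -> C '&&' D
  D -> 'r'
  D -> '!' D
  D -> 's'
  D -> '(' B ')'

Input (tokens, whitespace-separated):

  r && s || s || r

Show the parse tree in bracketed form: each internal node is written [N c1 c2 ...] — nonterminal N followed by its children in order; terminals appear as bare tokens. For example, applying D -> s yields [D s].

B
B || C
B || C || C
C || C || C
C && D || C || C
D && D || C || C
r && D || C || C
r && s || C || C
r && s || D || C
r && s || s || C
r && s || s || D
r && s || s || r

[B [B [B [C [C [D r]] && [D s]]] || [C [D s]]] || [C [D r]]]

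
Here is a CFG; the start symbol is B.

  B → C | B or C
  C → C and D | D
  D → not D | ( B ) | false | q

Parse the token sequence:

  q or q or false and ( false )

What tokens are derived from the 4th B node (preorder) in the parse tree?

false

[B [B [B [C [D q]]] or [C [D q]]] or [C [C [D false]] and [D ( [B [C [D false]]] )]]]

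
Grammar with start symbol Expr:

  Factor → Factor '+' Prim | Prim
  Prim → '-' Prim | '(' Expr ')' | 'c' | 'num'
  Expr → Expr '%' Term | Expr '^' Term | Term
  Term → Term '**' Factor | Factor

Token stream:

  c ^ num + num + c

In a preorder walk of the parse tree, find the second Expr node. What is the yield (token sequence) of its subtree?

[Expr [Expr [Term [Factor [Prim c]]]] ^ [Term [Factor [Factor [Factor [Prim num]] + [Prim num]] + [Prim c]]]]

c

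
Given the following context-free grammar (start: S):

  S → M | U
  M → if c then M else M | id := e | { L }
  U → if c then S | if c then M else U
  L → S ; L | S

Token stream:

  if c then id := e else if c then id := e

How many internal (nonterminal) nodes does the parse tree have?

6

[S [U if c then [M id := e] else [U if c then [S [M id := e]]]]]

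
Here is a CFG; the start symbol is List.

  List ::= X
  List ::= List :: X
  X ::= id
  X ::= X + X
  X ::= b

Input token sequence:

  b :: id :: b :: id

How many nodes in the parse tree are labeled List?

4

[List [List [List [List [X b]] :: [X id]] :: [X b]] :: [X id]]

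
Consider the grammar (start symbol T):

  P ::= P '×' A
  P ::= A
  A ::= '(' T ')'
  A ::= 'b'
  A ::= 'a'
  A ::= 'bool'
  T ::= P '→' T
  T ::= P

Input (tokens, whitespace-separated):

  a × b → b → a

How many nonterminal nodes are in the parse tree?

11

[T [P [P [A a]] × [A b]] → [T [P [A b]] → [T [P [A a]]]]]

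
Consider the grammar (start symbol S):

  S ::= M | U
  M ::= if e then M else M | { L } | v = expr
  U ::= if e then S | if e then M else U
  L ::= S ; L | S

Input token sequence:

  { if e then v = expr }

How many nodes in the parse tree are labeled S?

[S [M { [L [S [U if e then [S [M v = expr]]]]] }]]

3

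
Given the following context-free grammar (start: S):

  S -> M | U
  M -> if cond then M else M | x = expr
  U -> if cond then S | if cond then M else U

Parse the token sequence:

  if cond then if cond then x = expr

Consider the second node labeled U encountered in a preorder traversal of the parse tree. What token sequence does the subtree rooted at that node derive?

[S [U if cond then [S [U if cond then [S [M x = expr]]]]]]

if cond then x = expr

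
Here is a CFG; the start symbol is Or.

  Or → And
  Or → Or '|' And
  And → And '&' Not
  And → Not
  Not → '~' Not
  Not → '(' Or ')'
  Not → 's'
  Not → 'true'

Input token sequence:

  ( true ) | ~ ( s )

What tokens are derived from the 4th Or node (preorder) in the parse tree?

s

[Or [Or [And [Not ( [Or [And [Not true]]] )]]] | [And [Not ~ [Not ( [Or [And [Not s]]] )]]]]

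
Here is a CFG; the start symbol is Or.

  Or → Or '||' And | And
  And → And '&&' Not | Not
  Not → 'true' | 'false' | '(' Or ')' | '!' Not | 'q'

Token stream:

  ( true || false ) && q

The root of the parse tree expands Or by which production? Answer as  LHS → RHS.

[Or [And [And [Not ( [Or [Or [And [Not true]]] || [And [Not false]]] )]] && [Not q]]]

Or → And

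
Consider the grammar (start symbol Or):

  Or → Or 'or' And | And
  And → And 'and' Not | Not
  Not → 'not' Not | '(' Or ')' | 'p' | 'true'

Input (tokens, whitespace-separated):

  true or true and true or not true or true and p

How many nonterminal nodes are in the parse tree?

[Or [Or [Or [Or [And [Not true]]] or [And [And [Not true]] and [Not true]]] or [And [Not not [Not true]]]] or [And [And [Not true]] and [Not p]]]

17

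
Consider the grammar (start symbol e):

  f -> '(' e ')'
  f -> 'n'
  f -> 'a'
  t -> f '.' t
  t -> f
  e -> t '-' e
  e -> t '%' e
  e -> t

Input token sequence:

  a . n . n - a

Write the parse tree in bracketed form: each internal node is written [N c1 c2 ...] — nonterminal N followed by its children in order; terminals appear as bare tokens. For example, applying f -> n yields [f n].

e
t - e
f . t - e
a . t - e
a . f . t - e
a . n . t - e
a . n . f - e
a . n . n - e
a . n . n - t
a . n . n - f
a . n . n - a

[e [t [f a] . [t [f n] . [t [f n]]]] - [e [t [f a]]]]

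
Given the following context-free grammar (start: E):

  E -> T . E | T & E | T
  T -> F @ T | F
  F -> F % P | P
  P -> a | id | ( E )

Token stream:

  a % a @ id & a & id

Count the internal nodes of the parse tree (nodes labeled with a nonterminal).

[E [T [F [F [P a]] % [P a]] @ [T [F [P id]]]] & [E [T [F [P a]]] & [E [T [F [P id]]]]]]

17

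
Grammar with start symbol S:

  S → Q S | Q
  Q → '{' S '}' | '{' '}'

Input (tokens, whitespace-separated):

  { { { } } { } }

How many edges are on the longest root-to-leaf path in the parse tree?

[S [Q { [S [Q { [S [Q { }]] }] [S [Q { }]]] }]]

6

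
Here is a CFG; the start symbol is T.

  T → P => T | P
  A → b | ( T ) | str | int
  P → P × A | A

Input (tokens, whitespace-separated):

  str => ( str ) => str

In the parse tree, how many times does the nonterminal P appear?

4

[T [P [A str]] => [T [P [A ( [T [P [A str]]] )]] => [T [P [A str]]]]]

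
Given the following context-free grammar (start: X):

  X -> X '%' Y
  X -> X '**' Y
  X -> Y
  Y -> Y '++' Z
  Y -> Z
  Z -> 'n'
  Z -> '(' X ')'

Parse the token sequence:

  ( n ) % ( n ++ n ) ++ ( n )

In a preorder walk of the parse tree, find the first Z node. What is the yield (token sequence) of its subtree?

( n )

[X [X [Y [Z ( [X [Y [Z n]]] )]]] % [Y [Y [Z ( [X [Y [Y [Z n]] ++ [Z n]]] )]] ++ [Z ( [X [Y [Z n]]] )]]]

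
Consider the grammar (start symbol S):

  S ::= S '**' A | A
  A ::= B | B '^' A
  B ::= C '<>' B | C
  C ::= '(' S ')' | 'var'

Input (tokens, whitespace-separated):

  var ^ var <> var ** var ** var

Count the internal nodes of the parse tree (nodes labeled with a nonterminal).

[S [S [S [A [B [C var]] ^ [A [B [C var] <> [B [C var]]]]]] ** [A [B [C var]]]] ** [A [B [C var]]]]

17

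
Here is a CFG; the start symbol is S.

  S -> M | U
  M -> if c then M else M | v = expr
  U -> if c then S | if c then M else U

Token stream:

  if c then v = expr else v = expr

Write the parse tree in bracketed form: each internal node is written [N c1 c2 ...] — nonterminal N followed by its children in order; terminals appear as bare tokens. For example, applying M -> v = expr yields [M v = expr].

S
M
if c then M else M
if c then v = expr else M
if c then v = expr else v = expr

[S [M if c then [M v = expr] else [M v = expr]]]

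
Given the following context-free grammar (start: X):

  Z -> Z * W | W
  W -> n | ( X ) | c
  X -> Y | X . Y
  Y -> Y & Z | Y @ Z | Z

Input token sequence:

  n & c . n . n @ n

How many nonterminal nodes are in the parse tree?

18

[X [X [X [Y [Y [Z [W n]]] & [Z [W c]]]] . [Y [Z [W n]]]] . [Y [Y [Z [W n]]] @ [Z [W n]]]]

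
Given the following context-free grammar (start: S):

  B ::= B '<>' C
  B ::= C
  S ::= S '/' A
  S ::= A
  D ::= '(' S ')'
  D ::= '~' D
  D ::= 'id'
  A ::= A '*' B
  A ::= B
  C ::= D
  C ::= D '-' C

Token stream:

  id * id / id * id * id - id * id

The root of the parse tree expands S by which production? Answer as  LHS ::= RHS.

[S [S [A [A [B [C [D id]]]] * [B [C [D id]]]]] / [A [A [A [A [B [C [D id]]]] * [B [C [D id]]]] * [B [C [D id] - [C [D id]]]]] * [B [C [D id]]]]]

S ::= S '/' A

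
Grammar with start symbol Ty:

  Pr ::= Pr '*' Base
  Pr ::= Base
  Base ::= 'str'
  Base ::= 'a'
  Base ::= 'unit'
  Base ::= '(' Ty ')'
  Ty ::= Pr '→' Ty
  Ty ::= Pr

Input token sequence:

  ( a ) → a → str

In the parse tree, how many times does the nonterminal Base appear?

4

[Ty [Pr [Base ( [Ty [Pr [Base a]]] )]] → [Ty [Pr [Base a]] → [Ty [Pr [Base str]]]]]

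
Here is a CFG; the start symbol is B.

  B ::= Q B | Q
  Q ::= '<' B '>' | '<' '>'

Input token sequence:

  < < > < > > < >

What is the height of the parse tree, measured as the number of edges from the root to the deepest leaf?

5

[B [Q < [B [Q < >] [B [Q < >]]] >] [B [Q < >]]]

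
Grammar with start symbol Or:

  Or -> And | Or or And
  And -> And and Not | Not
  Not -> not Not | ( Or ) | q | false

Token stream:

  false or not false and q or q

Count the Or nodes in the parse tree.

3

[Or [Or [Or [And [Not false]]] or [And [And [Not not [Not false]]] and [Not q]]] or [And [Not q]]]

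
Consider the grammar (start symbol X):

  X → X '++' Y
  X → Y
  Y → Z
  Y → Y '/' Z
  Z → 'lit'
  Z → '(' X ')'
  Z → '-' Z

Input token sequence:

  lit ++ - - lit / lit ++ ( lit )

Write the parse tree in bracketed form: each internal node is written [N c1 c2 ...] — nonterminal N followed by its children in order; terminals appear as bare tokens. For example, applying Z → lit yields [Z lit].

X
X ++ Y
X ++ Y ++ Y
Y ++ Y ++ Y
Z ++ Y ++ Y
lit ++ Y ++ Y
lit ++ Y / Z ++ Y
lit ++ Z / Z ++ Y
lit ++ - Z / Z ++ Y
lit ++ - - Z / Z ++ Y
lit ++ - - lit / Z ++ Y
lit ++ - - lit / lit ++ Y
lit ++ - - lit / lit ++ Z
lit ++ - - lit / lit ++ ( X )
lit ++ - - lit / lit ++ ( Y )
lit ++ - - lit / lit ++ ( Z )
lit ++ - - lit / lit ++ ( lit )

[X [X [X [Y [Z lit]]] ++ [Y [Y [Z - [Z - [Z lit]]]] / [Z lit]]] ++ [Y [Z ( [X [Y [Z lit]]] )]]]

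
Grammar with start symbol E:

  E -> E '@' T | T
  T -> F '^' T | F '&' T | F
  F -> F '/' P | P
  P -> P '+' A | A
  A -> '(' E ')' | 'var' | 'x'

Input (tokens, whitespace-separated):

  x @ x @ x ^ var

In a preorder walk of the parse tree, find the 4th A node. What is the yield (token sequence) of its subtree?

[E [E [E [T [F [P [A x]]]]] @ [T [F [P [A x]]]]] @ [T [F [P [A x]]] ^ [T [F [P [A var]]]]]]

var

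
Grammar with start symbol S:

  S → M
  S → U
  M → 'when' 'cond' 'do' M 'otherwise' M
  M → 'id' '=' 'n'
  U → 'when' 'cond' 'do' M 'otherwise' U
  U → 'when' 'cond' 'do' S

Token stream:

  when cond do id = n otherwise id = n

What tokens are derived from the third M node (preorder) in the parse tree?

id = n

[S [M when cond do [M id = n] otherwise [M id = n]]]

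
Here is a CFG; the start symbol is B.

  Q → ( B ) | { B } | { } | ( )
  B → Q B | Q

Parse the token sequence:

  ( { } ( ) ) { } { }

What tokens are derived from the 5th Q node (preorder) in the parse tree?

{ }

[B [Q ( [B [Q { }] [B [Q ( )]]] )] [B [Q { }] [B [Q { }]]]]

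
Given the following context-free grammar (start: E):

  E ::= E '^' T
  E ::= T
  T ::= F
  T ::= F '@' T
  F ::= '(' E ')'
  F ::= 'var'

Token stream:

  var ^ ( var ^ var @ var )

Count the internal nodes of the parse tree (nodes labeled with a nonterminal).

[E [E [T [F var]]] ^ [T [F ( [E [E [T [F var]]] ^ [T [F var] @ [T [F var]]]] )]]]

14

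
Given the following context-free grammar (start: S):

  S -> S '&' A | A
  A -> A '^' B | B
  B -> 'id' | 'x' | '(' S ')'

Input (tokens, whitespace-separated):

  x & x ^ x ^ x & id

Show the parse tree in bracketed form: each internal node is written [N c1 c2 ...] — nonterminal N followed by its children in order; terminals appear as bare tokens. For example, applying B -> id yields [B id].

S
S & A
S & A & A
A & A & A
B & A & A
x & A & A
x & A ^ B & A
x & A ^ B ^ B & A
x & B ^ B ^ B & A
x & x ^ B ^ B & A
x & x ^ x ^ B & A
x & x ^ x ^ x & A
x & x ^ x ^ x & B
x & x ^ x ^ x & id

[S [S [S [A [B x]]] & [A [A [A [B x]] ^ [B x]] ^ [B x]]] & [A [B id]]]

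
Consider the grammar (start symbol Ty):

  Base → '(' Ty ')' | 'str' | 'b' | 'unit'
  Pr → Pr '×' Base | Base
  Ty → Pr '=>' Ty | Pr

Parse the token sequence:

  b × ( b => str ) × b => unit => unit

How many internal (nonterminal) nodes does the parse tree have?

19

[Ty [Pr [Pr [Pr [Base b]] × [Base ( [Ty [Pr [Base b]] => [Ty [Pr [Base str]]]] )]] × [Base b]] => [Ty [Pr [Base unit]] => [Ty [Pr [Base unit]]]]]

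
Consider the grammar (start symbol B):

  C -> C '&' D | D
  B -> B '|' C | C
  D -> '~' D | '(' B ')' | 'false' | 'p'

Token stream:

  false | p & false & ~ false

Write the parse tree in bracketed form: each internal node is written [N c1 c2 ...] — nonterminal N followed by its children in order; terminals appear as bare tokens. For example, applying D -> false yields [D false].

[B [B [C [D false]]] | [C [C [C [D p]] & [D false]] & [D ~ [D false]]]]

B
B | C
C | C
D | C
false | C
false | C & D
false | C & D & D
false | D & D & D
false | p & D & D
false | p & false & D
false | p & false & ~ D
false | p & false & ~ false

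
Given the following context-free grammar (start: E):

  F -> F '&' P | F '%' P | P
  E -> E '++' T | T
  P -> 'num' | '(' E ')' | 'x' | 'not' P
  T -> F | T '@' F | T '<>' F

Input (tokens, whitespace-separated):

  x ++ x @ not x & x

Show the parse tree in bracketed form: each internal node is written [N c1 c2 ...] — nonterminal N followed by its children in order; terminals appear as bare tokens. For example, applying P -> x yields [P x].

E
E ++ T
T ++ T
F ++ T
P ++ T
x ++ T
x ++ T @ F
x ++ F @ F
x ++ P @ F
x ++ x @ F
x ++ x @ F & P
x ++ x @ P & P
x ++ x @ not P & P
x ++ x @ not x & P
x ++ x @ not x & x

[E [E [T [F [P x]]]] ++ [T [T [F [P x]]] @ [F [F [P not [P x]]] & [P x]]]]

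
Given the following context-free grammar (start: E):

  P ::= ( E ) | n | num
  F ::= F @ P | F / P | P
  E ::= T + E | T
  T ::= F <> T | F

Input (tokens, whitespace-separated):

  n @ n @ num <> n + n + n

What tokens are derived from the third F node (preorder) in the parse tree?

n

[E [T [F [F [F [P n]] @ [P n]] @ [P num]] <> [T [F [P n]]]] + [E [T [F [P n]]] + [E [T [F [P n]]]]]]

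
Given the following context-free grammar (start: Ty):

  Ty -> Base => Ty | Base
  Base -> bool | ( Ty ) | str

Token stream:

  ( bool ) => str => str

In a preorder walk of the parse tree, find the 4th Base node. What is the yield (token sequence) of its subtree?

str

[Ty [Base ( [Ty [Base bool]] )] => [Ty [Base str] => [Ty [Base str]]]]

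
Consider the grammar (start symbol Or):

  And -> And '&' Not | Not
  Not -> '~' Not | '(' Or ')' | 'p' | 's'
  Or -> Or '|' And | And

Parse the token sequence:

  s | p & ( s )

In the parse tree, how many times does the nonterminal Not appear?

[Or [Or [And [Not s]]] | [And [And [Not p]] & [Not ( [Or [And [Not s]]] )]]]

4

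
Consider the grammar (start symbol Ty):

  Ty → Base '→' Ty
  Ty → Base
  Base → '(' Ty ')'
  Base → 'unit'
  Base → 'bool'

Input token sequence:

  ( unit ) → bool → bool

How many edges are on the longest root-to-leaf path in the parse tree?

4

[Ty [Base ( [Ty [Base unit]] )] → [Ty [Base bool] → [Ty [Base bool]]]]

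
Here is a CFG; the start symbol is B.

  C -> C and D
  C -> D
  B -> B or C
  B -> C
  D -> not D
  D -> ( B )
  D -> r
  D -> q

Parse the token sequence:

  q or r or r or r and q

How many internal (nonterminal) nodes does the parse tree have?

14

[B [B [B [B [C [D q]]] or [C [D r]]] or [C [D r]]] or [C [C [D r]] and [D q]]]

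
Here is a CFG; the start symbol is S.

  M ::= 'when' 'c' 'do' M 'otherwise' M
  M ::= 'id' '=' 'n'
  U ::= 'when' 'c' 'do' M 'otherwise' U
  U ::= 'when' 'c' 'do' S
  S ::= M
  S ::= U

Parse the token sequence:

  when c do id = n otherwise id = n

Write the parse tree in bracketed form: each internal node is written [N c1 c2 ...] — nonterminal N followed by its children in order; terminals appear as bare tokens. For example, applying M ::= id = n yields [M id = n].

[S [M when c do [M id = n] otherwise [M id = n]]]

S
M
when c do M otherwise M
when c do id = n otherwise M
when c do id = n otherwise id = n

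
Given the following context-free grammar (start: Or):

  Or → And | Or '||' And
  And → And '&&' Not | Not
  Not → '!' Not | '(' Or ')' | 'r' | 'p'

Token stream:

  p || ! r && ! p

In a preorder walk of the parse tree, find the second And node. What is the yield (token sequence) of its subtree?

[Or [Or [And [Not p]]] || [And [And [Not ! [Not r]]] && [Not ! [Not p]]]]

! r && ! p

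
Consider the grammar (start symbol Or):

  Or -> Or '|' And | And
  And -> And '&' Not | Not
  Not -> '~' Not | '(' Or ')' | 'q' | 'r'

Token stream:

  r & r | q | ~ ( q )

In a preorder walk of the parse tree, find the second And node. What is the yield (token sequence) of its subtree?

r

[Or [Or [Or [And [And [Not r]] & [Not r]]] | [And [Not q]]] | [And [Not ~ [Not ( [Or [And [Not q]]] )]]]]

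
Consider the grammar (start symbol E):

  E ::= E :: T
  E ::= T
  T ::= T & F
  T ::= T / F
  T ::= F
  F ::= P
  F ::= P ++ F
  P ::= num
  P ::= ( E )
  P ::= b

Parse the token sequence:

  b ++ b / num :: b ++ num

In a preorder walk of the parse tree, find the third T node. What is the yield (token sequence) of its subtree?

b ++ num

[E [E [T [T [F [P b] ++ [F [P b]]]] / [F [P num]]]] :: [T [F [P b] ++ [F [P num]]]]]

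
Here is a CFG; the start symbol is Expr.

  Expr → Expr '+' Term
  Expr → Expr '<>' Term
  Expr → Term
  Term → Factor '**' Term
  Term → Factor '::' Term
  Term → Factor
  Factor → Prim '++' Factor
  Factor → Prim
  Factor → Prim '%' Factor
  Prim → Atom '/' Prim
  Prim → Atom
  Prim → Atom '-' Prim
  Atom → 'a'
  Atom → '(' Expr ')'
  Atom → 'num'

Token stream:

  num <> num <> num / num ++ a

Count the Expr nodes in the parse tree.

[Expr [Expr [Expr [Term [Factor [Prim [Atom num]]]]] <> [Term [Factor [Prim [Atom num]]]]] <> [Term [Factor [Prim [Atom num] / [Prim [Atom num]]] ++ [Factor [Prim [Atom a]]]]]]

3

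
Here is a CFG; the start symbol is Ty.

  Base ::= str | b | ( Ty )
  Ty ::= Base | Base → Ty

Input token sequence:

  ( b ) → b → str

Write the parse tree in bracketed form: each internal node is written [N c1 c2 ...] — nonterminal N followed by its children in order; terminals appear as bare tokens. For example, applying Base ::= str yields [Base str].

[Ty [Base ( [Ty [Base b]] )] → [Ty [Base b] → [Ty [Base str]]]]

Ty
Base → Ty
( Ty ) → Ty
( Base ) → Ty
( b ) → Ty
( b ) → Base → Ty
( b ) → b → Ty
( b ) → b → Base
( b ) → b → str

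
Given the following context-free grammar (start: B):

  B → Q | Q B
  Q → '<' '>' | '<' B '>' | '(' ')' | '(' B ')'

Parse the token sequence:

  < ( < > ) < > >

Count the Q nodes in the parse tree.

4

[B [Q < [B [Q ( [B [Q < >]] )] [B [Q < >]]] >]]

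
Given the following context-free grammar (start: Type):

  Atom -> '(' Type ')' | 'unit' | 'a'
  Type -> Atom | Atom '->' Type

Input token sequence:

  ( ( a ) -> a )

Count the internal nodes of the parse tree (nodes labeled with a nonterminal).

[Type [Atom ( [Type [Atom ( [Type [Atom a]] )] -> [Type [Atom a]]] )]]

8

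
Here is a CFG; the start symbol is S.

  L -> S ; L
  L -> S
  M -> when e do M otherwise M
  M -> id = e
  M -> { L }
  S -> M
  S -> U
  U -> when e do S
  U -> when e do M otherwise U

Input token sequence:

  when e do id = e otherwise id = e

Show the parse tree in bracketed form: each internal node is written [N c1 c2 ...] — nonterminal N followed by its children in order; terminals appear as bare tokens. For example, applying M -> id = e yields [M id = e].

S
M
when e do M otherwise M
when e do id = e otherwise M
when e do id = e otherwise id = e

[S [M when e do [M id = e] otherwise [M id = e]]]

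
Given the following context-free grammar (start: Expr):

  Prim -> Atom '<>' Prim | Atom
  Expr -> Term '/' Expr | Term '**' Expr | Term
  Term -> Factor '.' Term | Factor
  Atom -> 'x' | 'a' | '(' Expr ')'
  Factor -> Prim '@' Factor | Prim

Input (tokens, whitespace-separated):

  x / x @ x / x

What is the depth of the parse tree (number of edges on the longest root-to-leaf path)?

7

[Expr [Term [Factor [Prim [Atom x]]]] / [Expr [Term [Factor [Prim [Atom x]] @ [Factor [Prim [Atom x]]]]] / [Expr [Term [Factor [Prim [Atom x]]]]]]]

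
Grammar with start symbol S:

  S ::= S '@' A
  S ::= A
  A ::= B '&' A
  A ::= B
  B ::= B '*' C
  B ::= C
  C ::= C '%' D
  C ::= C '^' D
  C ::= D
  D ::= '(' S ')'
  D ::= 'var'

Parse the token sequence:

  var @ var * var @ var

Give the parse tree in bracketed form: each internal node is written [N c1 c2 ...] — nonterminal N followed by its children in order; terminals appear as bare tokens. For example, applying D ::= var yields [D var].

S
S @ A
S @ A @ A
A @ A @ A
B @ A @ A
C @ A @ A
D @ A @ A
var @ A @ A
var @ B @ A
var @ B * C @ A
var @ C * C @ A
var @ D * C @ A
var @ var * C @ A
var @ var * D @ A
var @ var * var @ A
var @ var * var @ B
var @ var * var @ C
var @ var * var @ D
var @ var * var @ var

[S [S [S [A [B [C [D var]]]]] @ [A [B [B [C [D var]]] * [C [D var]]]]] @ [A [B [C [D var]]]]]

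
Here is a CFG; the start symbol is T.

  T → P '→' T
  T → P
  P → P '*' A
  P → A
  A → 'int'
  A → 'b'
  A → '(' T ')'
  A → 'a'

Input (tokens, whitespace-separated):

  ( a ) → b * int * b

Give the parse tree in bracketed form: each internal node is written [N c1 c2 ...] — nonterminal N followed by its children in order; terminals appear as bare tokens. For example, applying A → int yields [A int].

[T [P [A ( [T [P [A a]]] )]] → [T [P [P [P [A b]] * [A int]] * [A b]]]]

T
P → T
A → T
( T ) → T
( P ) → T
( A ) → T
( a ) → T
( a ) → P
( a ) → P * A
( a ) → P * A * A
( a ) → A * A * A
( a ) → b * A * A
( a ) → b * int * A
( a ) → b * int * b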